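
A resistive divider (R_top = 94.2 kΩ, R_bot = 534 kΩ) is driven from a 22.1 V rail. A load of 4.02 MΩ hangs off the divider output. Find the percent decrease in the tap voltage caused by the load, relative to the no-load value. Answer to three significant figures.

1.95 %

The divider's output (Thévenin) resistance is R_top‖R_bot = 80.07 kΩ.
Fractional drop under load = R_th/(R_th + R_L) = 80.07 / (80.07 + 4020) = 0.01953.
So the output falls by 1.95 %.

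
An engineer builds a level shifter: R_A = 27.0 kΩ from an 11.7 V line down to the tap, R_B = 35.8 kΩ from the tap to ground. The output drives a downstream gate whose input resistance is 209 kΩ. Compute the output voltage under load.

V_out ≈ 6.21 V

The load sits in parallel with R_B: R_B‖R_L = (35.8 × 209) / (35.8 + 209) = 30.56 kΩ.
V_out = 11.7 × 30.56 / (27.0 + 30.56) = 11.7 × 30.56/57.56 = 6.21 V.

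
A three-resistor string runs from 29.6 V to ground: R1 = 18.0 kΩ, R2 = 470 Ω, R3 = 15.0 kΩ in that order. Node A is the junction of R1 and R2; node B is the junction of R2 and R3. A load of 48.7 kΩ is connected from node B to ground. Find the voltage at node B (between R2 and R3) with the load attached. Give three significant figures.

V ≈ 11.3 V

At node B, R3 is in parallel with the load: R3‖R_L = 11470 Ω.
Below node A the resistance is R2 + (R3‖R_L) = 11940 Ω, so V_A = 29.6 × 11940/29940 = 11.80 V.
Then V_B = V_A × (R3‖R_L)/(R2 + R3‖R_L) = 11.80 × 11470/11940 = 11.3 V.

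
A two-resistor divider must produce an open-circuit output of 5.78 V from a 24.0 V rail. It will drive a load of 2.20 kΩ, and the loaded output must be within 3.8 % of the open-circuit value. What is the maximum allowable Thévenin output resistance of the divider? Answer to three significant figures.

Loading drop = R_th/(R_th + R_L) ≤ 0.0380, so R_th ≤ R_L · ε/(1−ε) = 2.20 kΩ × 0.0380/0.9620 = 86.9 Ω.

R_th ≤ 86.9 Ω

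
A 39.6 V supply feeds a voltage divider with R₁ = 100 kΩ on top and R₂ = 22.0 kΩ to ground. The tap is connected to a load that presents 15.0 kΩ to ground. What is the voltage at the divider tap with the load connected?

V_out ≈ 3.24 V

The load sits in parallel with R₂: R₂‖R_L = (22.0 × 15.0) / (22.0 + 15.0) = 8.919 kΩ.
V_out = 39.6 × 8.919 / (100 + 8.919) = 39.6 × 8.919/108.9 = 3.24 V.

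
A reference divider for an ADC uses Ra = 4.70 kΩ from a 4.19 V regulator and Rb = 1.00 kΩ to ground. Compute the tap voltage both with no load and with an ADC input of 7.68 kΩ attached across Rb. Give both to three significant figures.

Open-circuit: V = 4.19 × 1.00/(4.70 + 1.00) = 0.735 V.
With the load, Rb becomes Rb‖R_L = 0.8848 kΩ, so V = 4.19 × 0.8848/5.585 = 0.664 V.

Unloaded: 0.735 V; loaded: 0.664 V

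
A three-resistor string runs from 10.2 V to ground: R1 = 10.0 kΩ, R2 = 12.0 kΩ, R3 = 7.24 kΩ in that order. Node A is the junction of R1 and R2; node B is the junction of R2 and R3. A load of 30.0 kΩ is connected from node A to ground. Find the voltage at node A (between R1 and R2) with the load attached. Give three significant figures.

V ≈ 5.50 V

Below node A the series string R2+R3 = 19.24 kΩ sits in parallel with the 30.0 kΩ load: 11.72 kΩ.
V_A = 10.2 × 11.72/(10.0 + 11.72) = 5.50 V.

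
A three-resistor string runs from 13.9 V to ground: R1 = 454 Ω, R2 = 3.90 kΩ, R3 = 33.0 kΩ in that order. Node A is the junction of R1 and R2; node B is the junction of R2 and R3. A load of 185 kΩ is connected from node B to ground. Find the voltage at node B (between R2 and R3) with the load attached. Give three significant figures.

At node B, R3 is in parallel with the load: R3‖R_L = 28000 Ω.
Below node A the resistance is R2 + (R3‖R_L) = 31900 Ω, so V_A = 13.9 × 31900/32360 = 13.70 V.
Then V_B = V_A × (R3‖R_L)/(R2 + R3‖R_L) = 13.70 × 28000/31900 = 12.0 V.

V ≈ 12.0 V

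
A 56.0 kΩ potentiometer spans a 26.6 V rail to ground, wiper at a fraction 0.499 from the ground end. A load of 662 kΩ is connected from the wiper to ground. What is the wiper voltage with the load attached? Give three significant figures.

The wiper splits the pot into (1−α)R = 28.06 kΩ above and αR = 27.94 kΩ below.
Lower section ‖ load = 26.81 kΩ.
V_wiper = 26.6 × 26.81/(28.06 + 26.81) = 13.0 V.

V ≈ 13.0 V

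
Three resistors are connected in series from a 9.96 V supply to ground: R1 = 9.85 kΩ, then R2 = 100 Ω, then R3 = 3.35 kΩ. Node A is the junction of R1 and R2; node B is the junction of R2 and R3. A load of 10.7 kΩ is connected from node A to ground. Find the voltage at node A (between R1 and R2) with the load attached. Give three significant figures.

Below node A the series string R2+R3 = 3450 Ω sits in parallel with the 10700 Ω load: 2609 Ω.
V_A = 9.96 × 2609/(9850 + 2609) = 2.09 V.

V ≈ 2.09 V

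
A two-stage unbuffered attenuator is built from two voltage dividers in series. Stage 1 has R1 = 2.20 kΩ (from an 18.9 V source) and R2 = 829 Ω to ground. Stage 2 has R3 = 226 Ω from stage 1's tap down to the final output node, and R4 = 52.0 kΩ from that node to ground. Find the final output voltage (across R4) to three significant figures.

Stage 2 presents R3+R4 = 52230 Ω as a load on stage 1's tap.
Stage 1's lower leg becomes R2‖(R3+R4) = 816.0 Ω, so V_mid = 18.9 × 816.0/3016 = 5.114 V.
Stage 2 is itself unloaded: V_out = V_mid × R4/(R3+R4) = 5.114 × 52000/52230 = 5.09 V.

V_out ≈ 5.09 V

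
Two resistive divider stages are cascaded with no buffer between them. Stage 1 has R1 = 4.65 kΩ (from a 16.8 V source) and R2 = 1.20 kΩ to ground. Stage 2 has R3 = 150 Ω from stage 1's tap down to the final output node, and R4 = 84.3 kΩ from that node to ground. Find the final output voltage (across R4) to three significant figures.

V_out ≈ 3.40 V

Stage 2 presents R3+R4 = 84450 Ω as a load on stage 1's tap.
Stage 1's lower leg becomes R2‖(R3+R4) = 1183 Ω, so V_mid = 16.8 × 1183/5833 = 3.408 V.
Stage 2 is itself unloaded: V_out = V_mid × R4/(R3+R4) = 3.408 × 84300/84450 = 3.40 V.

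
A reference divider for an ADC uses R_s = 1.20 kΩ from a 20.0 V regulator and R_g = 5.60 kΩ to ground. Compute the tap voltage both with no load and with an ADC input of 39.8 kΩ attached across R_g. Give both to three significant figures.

Unloaded: 16.5 V; loaded: 16.1 V

Open-circuit: V = 20.0 × 5.60/(1.20 + 5.60) = 16.5 V.
With the load, R_g becomes R_g‖R_L = 4.909 kΩ, so V = 20.0 × 4.909/6.109 = 16.1 V.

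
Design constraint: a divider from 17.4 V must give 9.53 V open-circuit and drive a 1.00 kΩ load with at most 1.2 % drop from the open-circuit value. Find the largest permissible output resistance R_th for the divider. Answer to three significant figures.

R_th ≤ 12.1 Ω

Loading drop = R_th/(R_th + R_L) ≤ 0.0120, so R_th ≤ R_L · ε/(1−ε) = 1.00 kΩ × 0.0120/0.9880 = 12.1 Ω.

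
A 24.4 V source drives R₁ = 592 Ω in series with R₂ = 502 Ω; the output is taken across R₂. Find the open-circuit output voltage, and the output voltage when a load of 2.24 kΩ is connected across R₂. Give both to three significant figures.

Open-circuit: V = 24.4 × 502/(592 + 502) = 11.2 V.
With the load, R₂ becomes R₂‖R_L = 410.1 Ω, so V = 24.4 × 410.1/1002 = 9.99 V.

Unloaded: 11.2 V; loaded: 9.99 V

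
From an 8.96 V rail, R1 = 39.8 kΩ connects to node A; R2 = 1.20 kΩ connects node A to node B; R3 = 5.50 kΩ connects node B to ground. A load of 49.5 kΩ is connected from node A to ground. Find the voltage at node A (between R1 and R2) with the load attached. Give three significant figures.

Below node A the series string R2+R3 = 6.700 kΩ sits in parallel with the 49.5 kΩ load: 5.901 kΩ.
V_A = 8.96 × 5.901/(39.8 + 5.901) = 1.16 V.

V ≈ 1.16 V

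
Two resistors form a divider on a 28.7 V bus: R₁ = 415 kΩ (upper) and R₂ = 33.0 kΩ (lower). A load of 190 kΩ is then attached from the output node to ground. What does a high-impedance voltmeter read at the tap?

V_out ≈ 1.82 V

The load sits in parallel with R₂: R₂‖R_L = (33.0 × 190) / (33.0 + 190) = 28.12 kΩ.
V_out = 28.7 × 28.12 / (415 + 28.12) = 28.7 × 28.12/443.1 = 1.82 V.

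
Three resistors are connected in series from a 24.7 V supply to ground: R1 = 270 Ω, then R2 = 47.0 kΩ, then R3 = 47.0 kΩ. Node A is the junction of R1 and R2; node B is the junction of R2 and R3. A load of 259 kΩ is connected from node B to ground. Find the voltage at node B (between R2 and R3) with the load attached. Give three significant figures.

V ≈ 11.3 V

At node B, R3 is in parallel with the load: R3‖R_L = 39780 Ω.
Below node A the resistance is R2 + (R3‖R_L) = 86780 Ω, so V_A = 24.7 × 86780/87050 = 24.62 V.
Then V_B = V_A × (R3‖R_L)/(R2 + R3‖R_L) = 24.62 × 39780/86780 = 11.3 V.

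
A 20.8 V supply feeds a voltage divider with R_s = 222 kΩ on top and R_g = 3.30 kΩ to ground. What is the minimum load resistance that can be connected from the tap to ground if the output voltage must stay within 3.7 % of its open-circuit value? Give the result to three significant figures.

R_L(min) ≈ 84.6 kΩ

Output resistance R_th = R_s‖R_g = (222 × 3.30)/225.3 = 3.252 kΩ.
The fractional drop is R_th/(R_th + R_L); requiring this ≤ 0.0370 gives R_L ≥ R_th(1/0.0370 − 1) = 3.252 × 26.03 = 84.6 kΩ.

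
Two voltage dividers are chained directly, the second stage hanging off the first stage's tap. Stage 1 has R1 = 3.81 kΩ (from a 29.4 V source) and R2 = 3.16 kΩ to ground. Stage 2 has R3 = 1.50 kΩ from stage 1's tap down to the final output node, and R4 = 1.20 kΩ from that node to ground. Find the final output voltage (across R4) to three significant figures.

Stage 2 presents R3+R4 = 2.700 kΩ as a load on stage 1's tap.
Stage 1's lower leg becomes R2‖(R3+R4) = 1.456 kΩ, so V_mid = 29.4 × 1.456/5.266 = 8.129 V.
Stage 2 is itself unloaded: V_out = V_mid × R4/(R3+R4) = 8.129 × 1.20/2.700 = 3.61 V.

V_out ≈ 3.61 V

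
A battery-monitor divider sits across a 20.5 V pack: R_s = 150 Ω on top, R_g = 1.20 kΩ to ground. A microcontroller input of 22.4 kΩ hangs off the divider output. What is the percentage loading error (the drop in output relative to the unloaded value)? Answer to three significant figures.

The divider's output (Thévenin) resistance is R_s‖R_g = 133.3 Ω.
Fractional drop under load = R_th/(R_th + R_L) = 133.3 / (133.3 + 22400) = 0.005917.
So the output falls by 0.592 %.

0.592 %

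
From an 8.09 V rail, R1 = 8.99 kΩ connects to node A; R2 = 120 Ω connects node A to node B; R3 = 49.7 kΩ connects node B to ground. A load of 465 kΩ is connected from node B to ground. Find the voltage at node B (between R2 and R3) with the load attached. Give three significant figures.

V ≈ 6.73 V

At node B, R3 is in parallel with the load: R3‖R_L = 44900 Ω.
Below node A the resistance is R2 + (R3‖R_L) = 45020 Ω, so V_A = 8.09 × 45020/54010 = 6.743 V.
Then V_B = V_A × (R3‖R_L)/(R2 + R3‖R_L) = 6.743 × 44900/45020 = 6.73 V.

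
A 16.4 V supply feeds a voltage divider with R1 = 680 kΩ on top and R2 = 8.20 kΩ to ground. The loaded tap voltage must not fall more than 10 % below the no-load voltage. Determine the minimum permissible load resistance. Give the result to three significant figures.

Output resistance R_th = R1‖R2 = (680 × 8.20)/688.2 = 8.102 kΩ.
The fractional drop is R_th/(R_th + R_L); requiring this ≤ 0.100 gives R_L ≥ R_th(1/0.100 − 1) = 8.102 × 9.000 = 72.9 kΩ.

R_L(min) ≈ 72.9 kΩ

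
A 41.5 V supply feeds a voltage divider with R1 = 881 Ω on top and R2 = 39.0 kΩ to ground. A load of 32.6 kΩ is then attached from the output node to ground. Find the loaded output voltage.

V_out ≈ 39.5 V

The load sits in parallel with R2: R2‖R_L = (39000 × 32600) / (39000 + 32600) = 17760 Ω.
V_out = 41.5 × 17760 / (881 + 17760) = 41.5 × 17760/18640 = 39.5 V.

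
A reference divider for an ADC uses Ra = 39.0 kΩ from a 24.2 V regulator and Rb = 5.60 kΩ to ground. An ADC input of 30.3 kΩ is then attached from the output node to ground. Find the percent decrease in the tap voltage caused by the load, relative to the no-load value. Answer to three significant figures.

The divider's output (Thévenin) resistance is Ra‖Rb = 4.897 kΩ.
Fractional drop under load = R_th/(R_th + R_L) = 4.897 / (4.897 + 30.3) = 0.1391.
So the output falls by 13.9 %.

13.9 %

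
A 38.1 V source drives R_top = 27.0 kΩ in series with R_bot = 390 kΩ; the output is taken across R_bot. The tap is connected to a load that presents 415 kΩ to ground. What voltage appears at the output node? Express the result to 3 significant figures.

The load sits in parallel with R_bot: R_bot‖R_L = (390 × 415) / (390 + 415) = 201.1 kΩ.
V_out = 38.1 × 201.1 / (27.0 + 201.1) = 38.1 × 201.1/228.1 = 33.6 V.
(Unloaded it would have been 35.6 V.)

V_out ≈ 33.6 V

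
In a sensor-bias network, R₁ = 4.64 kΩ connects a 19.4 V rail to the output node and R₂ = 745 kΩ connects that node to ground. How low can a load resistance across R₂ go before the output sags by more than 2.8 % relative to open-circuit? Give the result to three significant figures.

R_L(min) ≈ 160 kΩ

Output resistance R_th = R₁‖R₂ = (4.64 × 745)/749.6 = 4.611 kΩ.
The fractional drop is R_th/(R_th + R_L); requiring this ≤ 0.0280 gives R_L ≥ R_th(1/0.0280 − 1) = 4.611 × 34.71 = 160 kΩ.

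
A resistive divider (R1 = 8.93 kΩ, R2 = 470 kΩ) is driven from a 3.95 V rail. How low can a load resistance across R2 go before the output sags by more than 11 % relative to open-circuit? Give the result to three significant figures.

Output resistance R_th = R1‖R2 = (8.93 × 470)/478.9 = 8.763 kΩ.
The fractional drop is R_th/(R_th + R_L); requiring this ≤ 0.110 gives R_L ≥ R_th(1/0.110 − 1) = 8.763 × 8.091 = 70.9 kΩ.

R_L(min) ≈ 70.9 kΩ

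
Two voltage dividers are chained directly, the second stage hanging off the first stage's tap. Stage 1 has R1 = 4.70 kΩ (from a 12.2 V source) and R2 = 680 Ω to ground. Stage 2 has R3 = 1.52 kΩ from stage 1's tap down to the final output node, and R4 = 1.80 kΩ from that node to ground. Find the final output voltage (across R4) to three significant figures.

Stage 2 presents R3+R4 = 3320 Ω as a load on stage 1's tap.
Stage 1's lower leg becomes R2‖(R3+R4) = 564.4 Ω, so V_mid = 12.2 × 564.4/5264 = 1.308 V.
Stage 2 is itself unloaded: V_out = V_mid × R4/(R3+R4) = 1.308 × 1800/3320 = 0.709 V.

V_out ≈ 0.709 V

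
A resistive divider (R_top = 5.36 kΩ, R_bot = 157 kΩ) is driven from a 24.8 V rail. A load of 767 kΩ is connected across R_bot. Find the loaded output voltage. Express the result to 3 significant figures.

The load sits in parallel with R_bot: R_bot‖R_L = (157 × 767) / (157 + 767) = 130.3 kΩ.
V_out = 24.8 × 130.3 / (5.36 + 130.3) = 24.8 × 130.3/135.7 = 23.8 V.
(Unloaded it would have been 24.0 V.)

V_out ≈ 23.8 V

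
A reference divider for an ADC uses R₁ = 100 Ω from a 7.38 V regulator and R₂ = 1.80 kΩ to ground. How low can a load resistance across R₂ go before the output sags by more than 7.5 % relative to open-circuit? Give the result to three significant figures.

Output resistance R_th = R₁‖R₂ = (100 × 1800)/1900 = 94.74 Ω.
The fractional drop is R_th/(R_th + R_L); requiring this ≤ 0.0750 gives R_L ≥ R_th(1/0.0750 − 1) = 94.74 × 12.33 = 1.17 kΩ.

R_L(min) ≈ 1.17 kΩ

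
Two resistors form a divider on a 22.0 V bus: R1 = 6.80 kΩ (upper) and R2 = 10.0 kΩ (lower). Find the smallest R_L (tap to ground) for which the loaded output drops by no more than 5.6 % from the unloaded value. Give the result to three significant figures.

Output resistance R_th = R1‖R2 = (6.80 × 10.0)/16.80 = 4.048 kΩ.
The fractional drop is R_th/(R_th + R_L); requiring this ≤ 0.0560 gives R_L ≥ R_th(1/0.0560 − 1) = 4.048 × 16.86 = 68.2 kΩ.

R_L(min) ≈ 68.2 kΩ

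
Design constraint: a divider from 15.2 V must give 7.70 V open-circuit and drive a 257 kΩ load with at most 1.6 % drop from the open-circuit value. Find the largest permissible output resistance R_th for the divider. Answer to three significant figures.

R_th ≤ 4.18 kΩ

Loading drop = R_th/(R_th + R_L) ≤ 0.0160, so R_th ≤ R_L · ε/(1−ε) = 257 kΩ × 0.0160/0.9840 = 4.18 kΩ.
(Any R1, R2 with R2/(R1+R2) = 0.507 and R1‖R2 ≤ 4.18 kΩ will meet the spec.)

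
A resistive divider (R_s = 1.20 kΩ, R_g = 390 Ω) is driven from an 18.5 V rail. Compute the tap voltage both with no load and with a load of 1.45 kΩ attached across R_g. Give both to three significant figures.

Unloaded: 4.54 V; loaded: 3.77 V

Open-circuit: V = 18.5 × 390/(1200 + 390) = 4.54 V.
With the load, R_g becomes R_g‖R_L = 307.3 Ω, so V = 18.5 × 307.3/1507 = 3.77 V.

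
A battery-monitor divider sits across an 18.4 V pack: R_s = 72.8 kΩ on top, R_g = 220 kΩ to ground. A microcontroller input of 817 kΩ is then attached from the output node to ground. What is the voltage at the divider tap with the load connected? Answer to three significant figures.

The load sits in parallel with R_g: R_g‖R_L = (220 × 817) / (220 + 817) = 173.3 kΩ.
V_out = 18.4 × 173.3 / (72.8 + 173.3) = 18.4 × 173.3/246.1 = 13.0 V.
(Unloaded it would have been 13.8 V.)

V_out ≈ 13.0 V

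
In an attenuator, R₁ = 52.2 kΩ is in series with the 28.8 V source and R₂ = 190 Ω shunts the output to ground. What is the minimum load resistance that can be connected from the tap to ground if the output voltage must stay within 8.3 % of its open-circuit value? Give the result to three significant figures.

Output resistance R_th = R₁‖R₂ = (52200 × 190)/52390 = 189.3 Ω.
The fractional drop is R_th/(R_th + R_L); requiring this ≤ 0.0830 gives R_L ≥ R_th(1/0.0830 − 1) = 189.3 × 11.05 = 2.09 kΩ.

R_L(min) ≈ 2.09 kΩ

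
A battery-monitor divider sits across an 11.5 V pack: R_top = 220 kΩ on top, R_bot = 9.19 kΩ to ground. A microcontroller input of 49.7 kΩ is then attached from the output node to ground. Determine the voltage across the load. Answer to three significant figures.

V_out ≈ 0.392 V

The load sits in parallel with R_bot: R_bot‖R_L = (9.19 × 49.7) / (9.19 + 49.7) = 7.756 kΩ.
V_out = 11.5 × 7.756 / (220 + 7.756) = 11.5 × 7.756/227.8 = 0.392 V.
(Unloaded it would have been 0.461 V.)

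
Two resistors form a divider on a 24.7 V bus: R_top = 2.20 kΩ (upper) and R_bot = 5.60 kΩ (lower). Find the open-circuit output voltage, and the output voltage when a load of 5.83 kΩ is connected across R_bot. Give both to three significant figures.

Open-circuit: V = 24.7 × 5.60/(2.20 + 5.60) = 17.7 V.
With the load, R_bot becomes R_bot‖R_L = 2.856 kΩ, so V = 24.7 × 2.856/5.056 = 14.0 V.

Unloaded: 17.7 V; loaded: 14.0 V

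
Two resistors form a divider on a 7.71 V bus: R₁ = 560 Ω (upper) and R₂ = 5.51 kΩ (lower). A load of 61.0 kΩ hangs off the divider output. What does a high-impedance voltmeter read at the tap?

V_out ≈ 6.94 V

The load sits in parallel with R₂: R₂‖R_L = (5510 × 61000) / (5510 + 61000) = 5054 Ω.
V_out = 7.71 × 5054 / (560 + 5054) = 7.71 × 5054/5614 = 6.94 V.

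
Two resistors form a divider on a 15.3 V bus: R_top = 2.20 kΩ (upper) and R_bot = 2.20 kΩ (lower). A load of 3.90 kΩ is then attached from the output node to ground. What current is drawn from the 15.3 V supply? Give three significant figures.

R_bot‖R_L = 1.407 kΩ, so the source sees R_top + R_bot‖R_L = 3.607 kΩ.
I = 15.3 V / 3.607 kΩ = 4.24 mA.

I ≈ 4.24 mA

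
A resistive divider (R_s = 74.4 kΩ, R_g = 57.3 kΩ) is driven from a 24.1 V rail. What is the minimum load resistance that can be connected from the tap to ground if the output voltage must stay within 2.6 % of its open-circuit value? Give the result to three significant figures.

R_L(min) ≈ 1.21 MΩ

Output resistance R_th = R_s‖R_g = (74.4 × 57.3)/131.7 = 32.37 kΩ.
The fractional drop is R_th/(R_th + R_L); requiring this ≤ 0.0260 gives R_L ≥ R_th(1/0.0260 − 1) = 32.37 × 37.46 = 1.21 MΩ.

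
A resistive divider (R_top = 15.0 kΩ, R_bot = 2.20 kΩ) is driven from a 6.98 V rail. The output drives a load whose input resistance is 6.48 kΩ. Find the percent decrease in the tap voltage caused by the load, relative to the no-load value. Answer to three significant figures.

22.8 %

The divider's output (Thévenin) resistance is R_top‖R_bot = 1.919 kΩ.
Fractional drop under load = R_th/(R_th + R_L) = 1.919 / (1.919 + 6.48) = 0.2284.
So the output falls by 22.8 %.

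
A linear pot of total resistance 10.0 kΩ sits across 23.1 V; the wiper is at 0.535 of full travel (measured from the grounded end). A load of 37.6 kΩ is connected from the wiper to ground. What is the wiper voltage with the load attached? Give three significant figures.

The wiper splits the pot into (1−α)R = 4.650 kΩ above and αR = 5.350 kΩ below.
Lower section ‖ load = 4.684 kΩ.
V_wiper = 23.1 × 4.684/(4.650 + 4.684) = 11.6 V.

V ≈ 11.6 V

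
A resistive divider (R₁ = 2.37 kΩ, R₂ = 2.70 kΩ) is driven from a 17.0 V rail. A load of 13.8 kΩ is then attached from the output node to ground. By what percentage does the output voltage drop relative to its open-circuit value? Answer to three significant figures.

8.38 %

The divider's output (Thévenin) resistance is R₁‖R₂ = 1.262 kΩ.
Fractional drop under load = R_th/(R_th + R_L) = 1.262 / (1.262 + 13.8) = 0.08379.
So the output falls by 8.38 %.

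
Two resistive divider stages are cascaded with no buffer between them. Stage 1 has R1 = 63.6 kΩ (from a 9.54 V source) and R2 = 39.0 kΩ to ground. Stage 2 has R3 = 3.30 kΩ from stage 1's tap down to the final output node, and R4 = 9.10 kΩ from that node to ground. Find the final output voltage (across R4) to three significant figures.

V_out ≈ 0.902 V

Stage 2 presents R3+R4 = 12.40 kΩ as a load on stage 1's tap.
Stage 1's lower leg becomes R2‖(R3+R4) = 9.409 kΩ, so V_mid = 9.54 × 9.409/73.01 = 1.229 V.
Stage 2 is itself unloaded: V_out = V_mid × R4/(R3+R4) = 1.229 × 9.10/12.40 = 0.902 V.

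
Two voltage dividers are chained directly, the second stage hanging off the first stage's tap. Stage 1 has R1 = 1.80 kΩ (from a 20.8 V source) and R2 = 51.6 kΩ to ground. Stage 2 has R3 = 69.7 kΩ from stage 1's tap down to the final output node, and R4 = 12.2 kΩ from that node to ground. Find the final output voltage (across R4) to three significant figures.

V_out ≈ 2.93 V

Stage 2 presents R3+R4 = 81.90 kΩ as a load on stage 1's tap.
Stage 1's lower leg becomes R2‖(R3+R4) = 31.66 kΩ, so V_mid = 20.8 × 31.66/33.46 = 19.68 V.
Stage 2 is itself unloaded: V_out = V_mid × R4/(R3+R4) = 19.68 × 12.2/81.90 = 2.93 V.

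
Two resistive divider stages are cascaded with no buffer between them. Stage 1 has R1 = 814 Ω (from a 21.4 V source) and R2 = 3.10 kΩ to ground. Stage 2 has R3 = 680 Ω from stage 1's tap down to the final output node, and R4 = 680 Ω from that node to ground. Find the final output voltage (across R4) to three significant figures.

V_out ≈ 5.75 V

Stage 2 presents R3+R4 = 1360 Ω as a load on stage 1's tap.
Stage 1's lower leg becomes R2‖(R3+R4) = 945.3 Ω, so V_mid = 21.4 × 945.3/1759 = 11.50 V.
Stage 2 is itself unloaded: V_out = V_mid × R4/(R3+R4) = 11.50 × 680/1360 = 5.75 V.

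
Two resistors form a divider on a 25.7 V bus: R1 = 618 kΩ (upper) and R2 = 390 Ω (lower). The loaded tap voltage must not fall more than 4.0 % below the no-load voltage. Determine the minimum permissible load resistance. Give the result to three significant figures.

R_L(min) ≈ 9.35 kΩ

Output resistance R_th = R1‖R2 = (618000 × 390)/618400 = 389.8 Ω.
The fractional drop is R_th/(R_th + R_L); requiring this ≤ 0.0400 gives R_L ≥ R_th(1/0.0400 − 1) = 389.8 × 24.00 = 9.35 kΩ.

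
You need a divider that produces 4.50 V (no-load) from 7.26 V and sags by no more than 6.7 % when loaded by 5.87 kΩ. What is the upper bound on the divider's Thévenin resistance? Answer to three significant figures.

Loading drop = R_th/(R_th + R_L) ≤ 0.0670, so R_th ≤ R_L · ε/(1−ε) = 5.87 kΩ × 0.0670/0.9330 = 422 Ω.
(Any R1, R2 with R2/(R1+R2) = 0.620 and R1‖R2 ≤ 422 Ω will meet the spec.)

R_th ≤ 422 Ω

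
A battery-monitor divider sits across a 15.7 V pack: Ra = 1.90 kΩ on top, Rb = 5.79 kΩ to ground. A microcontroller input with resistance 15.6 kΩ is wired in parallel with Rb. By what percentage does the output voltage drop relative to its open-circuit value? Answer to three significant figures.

8.40 %

Unloaded V = 15.7 × 5.79/7.690 = 11.821 V.
Loaded: Rb‖R_L = 4.223 kΩ, giving V = 15.7 × 4.223/6.123 = 10.828 V.
Drop = (11.821 − 10.828) / 11.821 = 8.40 %.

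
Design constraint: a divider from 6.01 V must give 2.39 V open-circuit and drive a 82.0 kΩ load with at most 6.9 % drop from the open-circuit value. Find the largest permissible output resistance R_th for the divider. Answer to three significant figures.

Loading drop = R_th/(R_th + R_L) ≤ 0.0690, so R_th ≤ R_L · ε/(1−ε) = 82.0 kΩ × 0.0690/0.9310 = 6.08 kΩ.
(Any R1, R2 with R2/(R1+R2) = 0.398 and R1‖R2 ≤ 6.08 kΩ will meet the spec.)

R_th ≤ 6.08 kΩ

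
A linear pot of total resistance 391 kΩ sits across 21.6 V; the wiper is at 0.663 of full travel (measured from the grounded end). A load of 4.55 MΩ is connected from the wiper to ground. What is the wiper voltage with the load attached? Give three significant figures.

The wiper splits the pot into (1−α)R = 131.8 kΩ above and αR = 259.2 kΩ below.
Lower section ‖ load = 245.3 kΩ.
V_wiper = 21.6 × 245.3/(131.8 + 245.3) = 14.1 V.

V ≈ 14.1 V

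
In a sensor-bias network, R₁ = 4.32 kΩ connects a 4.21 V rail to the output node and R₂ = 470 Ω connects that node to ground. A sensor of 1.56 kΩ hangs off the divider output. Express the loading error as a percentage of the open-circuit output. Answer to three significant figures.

21.4 %

Unloaded V = 4.21 × 470/4790 = 0.4131 V.
Loaded: R₂‖R_L = 361.2 Ω, giving V = 4.21 × 361.2/4681 = 0.3248 V.
Drop = (0.4131 − 0.3248) / 0.4131 = 21.4 %.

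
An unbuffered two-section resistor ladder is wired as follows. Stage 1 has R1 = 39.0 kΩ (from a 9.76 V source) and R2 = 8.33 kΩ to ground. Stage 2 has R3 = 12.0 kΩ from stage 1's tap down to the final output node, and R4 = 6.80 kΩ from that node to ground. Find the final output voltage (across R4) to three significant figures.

V_out ≈ 0.455 V

Stage 2 presents R3+R4 = 18.80 kΩ as a load on stage 1's tap.
Stage 1's lower leg becomes R2‖(R3+R4) = 5.772 kΩ, so V_mid = 9.76 × 5.772/44.77 = 1.258 V.
Stage 2 is itself unloaded: V_out = V_mid × R4/(R3+R4) = 1.258 × 6.80/18.80 = 0.455 V.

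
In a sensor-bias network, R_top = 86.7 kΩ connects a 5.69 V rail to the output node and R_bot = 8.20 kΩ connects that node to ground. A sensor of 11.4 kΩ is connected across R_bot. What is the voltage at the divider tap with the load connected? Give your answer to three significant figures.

The load sits in parallel with R_bot: R_bot‖R_L = (8.20 × 11.4) / (8.20 + 11.4) = 4.769 kΩ.
V_out = 5.69 × 4.769 / (86.7 + 4.769) = 5.69 × 4.769/91.47 = 0.297 V.

V_out ≈ 0.297 V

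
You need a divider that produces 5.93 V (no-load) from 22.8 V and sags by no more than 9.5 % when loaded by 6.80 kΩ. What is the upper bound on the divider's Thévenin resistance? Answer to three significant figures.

Loading drop = R_th/(R_th + R_L) ≤ 0.0950, so R_th ≤ R_L · ε/(1−ε) = 6.80 kΩ × 0.0950/0.9050 = 714 Ω.

R_th ≤ 714 Ω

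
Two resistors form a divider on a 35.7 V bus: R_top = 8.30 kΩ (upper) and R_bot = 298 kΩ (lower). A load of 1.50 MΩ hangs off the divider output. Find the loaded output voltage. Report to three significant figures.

The load sits in parallel with R_bot: R_bot‖R_L = (298 × 1500) / (298 + 1500) = 248.6 kΩ.
V_out = 35.7 × 248.6 / (8.30 + 248.6) = 35.7 × 248.6/256.9 = 34.5 V.
(Unloaded it would have been 34.7 V.)

V_out ≈ 34.5 V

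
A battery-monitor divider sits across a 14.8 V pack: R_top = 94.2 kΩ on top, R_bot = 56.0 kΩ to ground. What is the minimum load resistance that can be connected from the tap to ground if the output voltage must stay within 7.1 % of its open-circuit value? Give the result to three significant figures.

R_L(min) ≈ 460 kΩ

Output resistance R_th = R_top‖R_bot = (94.2 × 56.0)/150.2 = 35.12 kΩ.
The fractional drop is R_th/(R_th + R_L); requiring this ≤ 0.0710 gives R_L ≥ R_th(1/0.0710 − 1) = 35.12 × 13.08 = 460 kΩ.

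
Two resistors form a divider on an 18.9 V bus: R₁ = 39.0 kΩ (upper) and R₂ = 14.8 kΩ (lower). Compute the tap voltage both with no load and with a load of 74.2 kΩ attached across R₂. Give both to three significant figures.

Open-circuit: V = 18.9 × 14.8/(39.0 + 14.8) = 5.20 V.
With the load, R₂ becomes R₂‖R_L = 12.34 kΩ, so V = 18.9 × 12.34/51.34 = 4.54 V.

Unloaded: 5.20 V; loaded: 4.54 V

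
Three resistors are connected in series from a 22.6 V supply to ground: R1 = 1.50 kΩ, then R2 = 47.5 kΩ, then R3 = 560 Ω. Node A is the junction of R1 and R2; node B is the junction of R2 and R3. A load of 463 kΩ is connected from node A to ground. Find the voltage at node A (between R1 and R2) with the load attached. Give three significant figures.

V ≈ 21.8 V

Below node A the series string R2+R3 = 48060 Ω sits in parallel with the 463000 Ω load: 43540 Ω.
V_A = 22.6 × 43540/(1500 + 43540) = 21.8 V.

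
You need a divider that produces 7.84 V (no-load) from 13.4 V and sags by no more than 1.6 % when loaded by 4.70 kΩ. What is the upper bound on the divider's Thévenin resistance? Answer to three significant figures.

R_th ≤ 76.4 Ω

Loading drop = R_th/(R_th + R_L) ≤ 0.0160, so R_th ≤ R_L · ε/(1−ε) = 4.70 kΩ × 0.0160/0.9840 = 76.4 Ω.
(Any R1, R2 with R2/(R1+R2) = 0.585 and R1‖R2 ≤ 76.4 Ω will meet the spec.)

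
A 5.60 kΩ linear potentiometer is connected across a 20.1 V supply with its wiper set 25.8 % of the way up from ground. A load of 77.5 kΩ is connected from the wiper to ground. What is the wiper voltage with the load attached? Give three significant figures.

The wiper splits the pot into (1−α)R = 4.155 kΩ above and αR = 1.445 kΩ below.
Lower section ‖ load = 1.418 kΩ.
V_wiper = 20.1 × 1.418/(4.155 + 1.418) = 5.12 V.

V ≈ 5.12 V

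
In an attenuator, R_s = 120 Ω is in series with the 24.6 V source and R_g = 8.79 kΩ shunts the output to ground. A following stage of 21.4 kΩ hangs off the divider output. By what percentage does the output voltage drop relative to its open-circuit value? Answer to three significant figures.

0.550 %

The divider's output (Thévenin) resistance is R_s‖R_g = 118.4 Ω.
Fractional drop under load = R_th/(R_th + R_L) = 118.4 / (118.4 + 21400) = 0.005502.
So the output falls by 0.550 %.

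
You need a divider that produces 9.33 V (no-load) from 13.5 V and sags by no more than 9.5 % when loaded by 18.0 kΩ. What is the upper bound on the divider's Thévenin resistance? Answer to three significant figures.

R_th ≤ 1.89 kΩ

Loading drop = R_th/(R_th + R_L) ≤ 0.0950, so R_th ≤ R_L · ε/(1−ε) = 18.0 kΩ × 0.0950/0.9050 = 1.89 kΩ.
(Any R1, R2 with R2/(R1+R2) = 0.691 and R1‖R2 ≤ 1.89 kΩ will meet the spec.)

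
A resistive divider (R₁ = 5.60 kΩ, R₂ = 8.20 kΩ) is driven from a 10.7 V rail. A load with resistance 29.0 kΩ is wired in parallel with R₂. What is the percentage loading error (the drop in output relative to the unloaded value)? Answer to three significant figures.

10.3 %

Unloaded V = 10.7 × 8.20/13.80 = 6.3580 V.
Loaded: R₂‖R_L = 6.392 kΩ, giving V = 10.7 × 6.392/11.99 = 5.7035 V.
Drop = (6.3580 − 5.7035) / 6.3580 = 10.3 %.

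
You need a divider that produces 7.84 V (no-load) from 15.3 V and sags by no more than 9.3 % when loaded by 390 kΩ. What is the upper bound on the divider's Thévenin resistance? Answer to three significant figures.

Loading drop = R_th/(R_th + R_L) ≤ 0.0930, so R_th ≤ R_L · ε/(1−ε) = 390 kΩ × 0.0930/0.9070 = 40.0 kΩ.

R_th ≤ 40.0 kΩ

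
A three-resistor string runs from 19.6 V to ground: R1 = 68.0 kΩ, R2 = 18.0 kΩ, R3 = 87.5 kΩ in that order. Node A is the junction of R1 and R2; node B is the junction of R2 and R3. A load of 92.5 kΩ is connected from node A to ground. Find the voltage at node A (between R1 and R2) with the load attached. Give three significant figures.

V ≈ 8.24 V

Below node A the series string R2+R3 = 105.5 kΩ sits in parallel with the 92.5 kΩ load: 49.29 kΩ.
V_A = 19.6 × 49.29/(68.0 + 49.29) = 8.24 V.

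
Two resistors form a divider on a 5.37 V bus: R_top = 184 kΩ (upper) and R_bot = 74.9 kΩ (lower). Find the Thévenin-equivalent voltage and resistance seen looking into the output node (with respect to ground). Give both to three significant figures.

V_th = 1.55 V, R_th = 53.2 kΩ

V_th is the open-circuit tap voltage: 5.37 × 74.9/(184 + 74.9) = 1.55 V.
With the supply zeroed, R_top and R_bot appear in parallel from the tap: R_th = R_top‖R_bot = (184 × 74.9)/258.9 = 53.2 kΩ.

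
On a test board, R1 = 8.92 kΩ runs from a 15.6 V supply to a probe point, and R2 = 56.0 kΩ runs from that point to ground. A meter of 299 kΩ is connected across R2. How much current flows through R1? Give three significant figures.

I ≈ 0.278 mA

R2‖R_L = 47.17 kΩ, so the source sees R1 + R2‖R_L = 56.09 kΩ.
I = 15.6 V / 56.09 kΩ = 0.278 mA.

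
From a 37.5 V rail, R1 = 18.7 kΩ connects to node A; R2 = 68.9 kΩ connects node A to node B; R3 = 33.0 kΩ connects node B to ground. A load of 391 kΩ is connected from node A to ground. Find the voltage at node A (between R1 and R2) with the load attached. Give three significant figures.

V ≈ 30.5 V

Below node A the series string R2+R3 = 101.9 kΩ sits in parallel with the 391 kΩ load: 80.83 kΩ.
V_A = 37.5 × 80.83/(18.7 + 80.83) = 30.5 V.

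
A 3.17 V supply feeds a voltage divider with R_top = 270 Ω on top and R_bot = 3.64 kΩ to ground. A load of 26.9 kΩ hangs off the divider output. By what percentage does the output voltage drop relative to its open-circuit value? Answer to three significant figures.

The divider's output (Thévenin) resistance is R_top‖R_bot = 251.4 Ω.
Fractional drop under load = R_th/(R_th + R_L) = 251.4 / (251.4 + 26900) = 0.009258.
So the output falls by 0.926 %.

0.926 %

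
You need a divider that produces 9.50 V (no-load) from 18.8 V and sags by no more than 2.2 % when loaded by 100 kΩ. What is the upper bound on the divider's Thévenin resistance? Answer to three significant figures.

R_th ≤ 2.25 kΩ

Loading drop = R_th/(R_th + R_L) ≤ 0.0220, so R_th ≤ R_L · ε/(1−ε) = 100 kΩ × 0.0220/0.9780 = 2.25 kΩ.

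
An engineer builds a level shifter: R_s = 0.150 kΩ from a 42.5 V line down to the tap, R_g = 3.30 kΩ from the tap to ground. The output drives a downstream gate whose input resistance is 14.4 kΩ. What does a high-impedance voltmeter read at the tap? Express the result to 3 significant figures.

The load sits in parallel with R_g: R_g‖R_L = (3300 × 14400) / (3300 + 14400) = 2685 Ω.
V_out = 42.5 × 2685 / (150 + 2685) = 42.5 × 2685/2835 = 40.3 V.
(Unloaded it would have been 40.7 V.)

V_out ≈ 40.3 V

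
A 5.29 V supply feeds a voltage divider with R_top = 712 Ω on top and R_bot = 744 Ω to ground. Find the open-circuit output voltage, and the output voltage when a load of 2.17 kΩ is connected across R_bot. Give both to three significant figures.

Open-circuit: V = 5.29 × 744/(712 + 744) = 2.70 V.
With the load, R_bot becomes R_bot‖R_L = 554.0 Ω, so V = 5.29 × 554.0/1266 = 2.31 V.

Unloaded: 2.70 V; loaded: 2.31 V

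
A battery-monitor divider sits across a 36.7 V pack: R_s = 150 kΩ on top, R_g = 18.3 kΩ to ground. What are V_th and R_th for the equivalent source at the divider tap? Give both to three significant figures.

V_th is the open-circuit tap voltage: 36.7 × 18.3/(150 + 18.3) = 3.99 V.
With the supply zeroed, R_s and R_g appear in parallel from the tap: R_th = R_s‖R_g = (150 × 18.3)/168.3 = 16.3 kΩ.

V_th = 3.99 V, R_th = 16.3 kΩ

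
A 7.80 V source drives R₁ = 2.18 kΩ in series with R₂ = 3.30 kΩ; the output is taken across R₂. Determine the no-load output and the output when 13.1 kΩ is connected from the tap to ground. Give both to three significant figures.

Unloaded: 4.70 V; loaded: 4.27 V

Open-circuit: V = 7.80 × 3.30/(2.18 + 3.30) = 4.70 V.
With the load, R₂ becomes R₂‖R_L = 2.636 kΩ, so V = 7.80 × 2.636/4.816 = 4.27 V.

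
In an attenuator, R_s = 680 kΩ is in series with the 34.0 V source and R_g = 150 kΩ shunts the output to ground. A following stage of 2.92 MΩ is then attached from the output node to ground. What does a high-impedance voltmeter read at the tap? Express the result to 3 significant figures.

V_out ≈ 5.90 V

The load sits in parallel with R_g: R_g‖R_L = (150 × 2920) / (150 + 2920) = 142.7 kΩ.
V_out = 34.0 × 142.7 / (680 + 142.7) = 34.0 × 142.7/822.7 = 5.90 V.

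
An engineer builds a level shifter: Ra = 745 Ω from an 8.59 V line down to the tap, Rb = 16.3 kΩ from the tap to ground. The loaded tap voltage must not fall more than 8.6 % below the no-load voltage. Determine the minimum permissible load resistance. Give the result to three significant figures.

Output resistance R_th = Ra‖Rb = (745 × 16300)/17040 = 712.4 Ω.
The fractional drop is R_th/(R_th + R_L); requiring this ≤ 0.0860 gives R_L ≥ R_th(1/0.0860 − 1) = 712.4 × 10.63 = 7.57 kΩ.

R_L(min) ≈ 7.57 kΩ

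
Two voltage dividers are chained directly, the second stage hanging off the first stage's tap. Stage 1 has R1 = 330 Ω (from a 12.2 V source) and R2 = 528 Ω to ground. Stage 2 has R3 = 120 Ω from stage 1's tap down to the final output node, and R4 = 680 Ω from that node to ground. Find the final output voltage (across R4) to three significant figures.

V_out ≈ 5.09 V

Stage 2 presents R3+R4 = 800.0 Ω as a load on stage 1's tap.
Stage 1's lower leg becomes R2‖(R3+R4) = 318.1 Ω, so V_mid = 12.2 × 318.1/648.1 = 5.988 V.
Stage 2 is itself unloaded: V_out = V_mid × R4/(R3+R4) = 5.988 × 680/800.0 = 5.09 V.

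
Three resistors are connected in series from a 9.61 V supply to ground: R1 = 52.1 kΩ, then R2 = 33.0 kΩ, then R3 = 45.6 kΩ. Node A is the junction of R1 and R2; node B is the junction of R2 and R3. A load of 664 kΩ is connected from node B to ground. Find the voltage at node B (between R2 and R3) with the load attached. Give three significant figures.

V ≈ 3.21 V

At node B, R3 is in parallel with the load: R3‖R_L = 42.67 kΩ.
Below node A the resistance is R2 + (R3‖R_L) = 75.67 kΩ, so V_A = 9.61 × 75.67/127.8 = 5.691 V.
Then V_B = V_A × (R3‖R_L)/(R2 + R3‖R_L) = 5.691 × 42.67/75.67 = 3.21 V.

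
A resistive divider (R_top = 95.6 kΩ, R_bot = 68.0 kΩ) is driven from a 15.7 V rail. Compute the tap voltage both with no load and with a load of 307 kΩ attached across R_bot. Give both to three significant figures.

Unloaded: 6.53 V; loaded: 5.78 V

Open-circuit: V = 15.7 × 68.0/(95.6 + 68.0) = 6.53 V.
With the load, R_bot becomes R_bot‖R_L = 55.67 kΩ, so V = 15.7 × 55.67/151.3 = 5.78 V.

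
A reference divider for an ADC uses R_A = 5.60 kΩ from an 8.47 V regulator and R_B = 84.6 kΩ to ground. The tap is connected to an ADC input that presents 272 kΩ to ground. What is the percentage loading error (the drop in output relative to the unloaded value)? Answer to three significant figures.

1.89 %

The divider's output (Thévenin) resistance is R_A‖R_B = 5.252 kΩ.
Fractional drop under load = R_th/(R_th + R_L) = 5.252 / (5.252 + 272) = 0.01894.
So the output falls by 1.89 %.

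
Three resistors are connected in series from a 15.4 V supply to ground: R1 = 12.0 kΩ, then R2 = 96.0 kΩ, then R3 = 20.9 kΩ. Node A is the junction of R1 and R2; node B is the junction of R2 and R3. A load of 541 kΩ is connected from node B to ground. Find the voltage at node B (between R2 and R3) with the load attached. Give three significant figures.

V ≈ 2.42 V

At node B, R3 is in parallel with the load: R3‖R_L = 20.12 kΩ.
Below node A the resistance is R2 + (R3‖R_L) = 116.1 kΩ, so V_A = 15.4 × 116.1/128.1 = 13.96 V.
Then V_B = V_A × (R3‖R_L)/(R2 + R3‖R_L) = 13.96 × 20.12/116.1 = 2.42 V.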